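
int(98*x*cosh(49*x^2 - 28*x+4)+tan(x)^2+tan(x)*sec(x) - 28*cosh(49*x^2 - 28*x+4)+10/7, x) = 3*x/7 + tan(x) + sinh((7*x - 2)^2) + sec(x) + C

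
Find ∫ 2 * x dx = x^2 + C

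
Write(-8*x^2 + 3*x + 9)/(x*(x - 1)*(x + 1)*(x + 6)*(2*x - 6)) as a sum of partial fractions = -11/(140*(x + 6)) + 1/(40*(x + 1)) - 1/(14*(x - 1)) - 1/(8*(x - 3)) + 1/(4*x)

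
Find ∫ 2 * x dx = x^2 + C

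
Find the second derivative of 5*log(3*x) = -5/x^2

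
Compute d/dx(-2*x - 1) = -2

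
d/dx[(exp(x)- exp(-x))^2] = (2*exp(4*x) - 2)*exp(-2*x)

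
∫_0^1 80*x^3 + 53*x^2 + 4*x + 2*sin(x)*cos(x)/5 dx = 1193/30 - cos(2)/10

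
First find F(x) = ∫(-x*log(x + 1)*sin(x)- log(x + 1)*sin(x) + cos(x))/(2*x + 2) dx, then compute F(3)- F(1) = (cos(3) - cos(1)/2)*log(2)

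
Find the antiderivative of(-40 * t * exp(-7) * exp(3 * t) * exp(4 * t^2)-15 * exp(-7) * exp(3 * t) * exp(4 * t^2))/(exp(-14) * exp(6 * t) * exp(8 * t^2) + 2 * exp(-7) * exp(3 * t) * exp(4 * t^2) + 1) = -5*exp(t*(4*t + 3))/(exp(t*(4*t + 3)) + exp(7)) + C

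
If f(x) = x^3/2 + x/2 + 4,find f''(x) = 3*x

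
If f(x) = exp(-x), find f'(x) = -exp(-x)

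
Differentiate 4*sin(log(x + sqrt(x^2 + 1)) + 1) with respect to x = 4*(x + sqrt(x^2 + 1))*cos(log(x + sqrt(x^2 + 1)) + 1)/(x^2 + x*sqrt(x^2 + 1) + 1)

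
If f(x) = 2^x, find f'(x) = 2^x*log(2)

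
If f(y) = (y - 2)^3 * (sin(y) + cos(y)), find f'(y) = (y - 2)^2*(sqrt(2)*y*cos(y + pi/4) + 5*sin(y) + cos(y))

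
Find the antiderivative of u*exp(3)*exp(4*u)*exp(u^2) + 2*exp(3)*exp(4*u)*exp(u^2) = exp((u + 2)^2 - 1)/2 + C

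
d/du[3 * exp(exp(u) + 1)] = 3*exp(u + exp(u) + 1)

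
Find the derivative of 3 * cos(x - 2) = -3*sin(x - 2)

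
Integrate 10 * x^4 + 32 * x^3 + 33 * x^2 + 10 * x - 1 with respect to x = 2*x^5 + 8*x^4 + 11*x^3 + 5*x^2 - x + C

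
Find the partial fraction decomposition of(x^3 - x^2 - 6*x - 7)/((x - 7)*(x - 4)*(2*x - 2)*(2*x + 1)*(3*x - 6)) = -7/(1215*(2*x + 1)) + 13/(324*(x - 1)) - 1/(20*(x - 2)) - 17/(972*(x - 4)) + 49/(1620*(x - 7))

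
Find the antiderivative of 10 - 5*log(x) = 5*x*(3 - log(x)) + C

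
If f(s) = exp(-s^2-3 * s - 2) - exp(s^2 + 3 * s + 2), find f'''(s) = (-8*s^3*exp(2*s^2 + 6*s + 4) - 8*s^3 - 36*s^2*exp(2*s^2 + 6*s + 4) - 36*s^2 - 66*s*exp(2*s^2 + 6*s + 4) - 42*s - 45*exp(2*s^2 + 6*s + 4) - 9)*exp(-s^2 - 3*s - 2)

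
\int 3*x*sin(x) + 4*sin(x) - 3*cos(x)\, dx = (-3*x - 4)*cos(x) + C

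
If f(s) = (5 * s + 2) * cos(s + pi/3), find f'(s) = -5*s*sin(s + pi/3) - 2*sin(s + pi/3) + 5*cos(s + pi/3)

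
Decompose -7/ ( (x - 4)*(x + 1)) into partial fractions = 7/(5*(x + 1)) - 7/(5*(x - 4))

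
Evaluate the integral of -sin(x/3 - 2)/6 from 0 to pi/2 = sin(pi/3 + 2)/2 - cos(2)/2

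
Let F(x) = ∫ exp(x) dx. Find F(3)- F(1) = -E + exp(3)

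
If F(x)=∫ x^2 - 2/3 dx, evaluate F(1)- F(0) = -1/3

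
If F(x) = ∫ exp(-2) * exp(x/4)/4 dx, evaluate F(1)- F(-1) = -exp(-9/4) + exp(-7/4)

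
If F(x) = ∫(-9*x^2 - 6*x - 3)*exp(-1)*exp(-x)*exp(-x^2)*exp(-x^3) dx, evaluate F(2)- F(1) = -3*exp(-4) + 3*exp(-15)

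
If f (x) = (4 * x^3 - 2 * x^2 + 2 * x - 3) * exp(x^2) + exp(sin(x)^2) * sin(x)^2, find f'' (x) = 16*x^5*exp(x^2) - 8*x^4*exp(x^2) + 64*x^3*exp(x^2) - 32*x^2*exp(x^2) + 36*x*exp(x^2) - 10*exp(x^2) - 4*exp(sin(x)^2)*sin(x)^6 - 8*exp(sin(x)^2)*sin(x)^4 + 6*exp(sin(x)^2)*sin(x)^2 + 2*exp(sin(x)^2)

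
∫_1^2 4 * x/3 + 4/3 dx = 10/3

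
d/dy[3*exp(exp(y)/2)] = 3*exp(y + exp(y)/2)/2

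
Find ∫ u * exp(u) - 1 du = (u - 1)*(exp(u) - 1) + C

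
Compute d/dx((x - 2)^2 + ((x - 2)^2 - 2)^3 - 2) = 6*x^5 - 60*x^4 + 216*x^3 - 336*x^2 + 218*x - 52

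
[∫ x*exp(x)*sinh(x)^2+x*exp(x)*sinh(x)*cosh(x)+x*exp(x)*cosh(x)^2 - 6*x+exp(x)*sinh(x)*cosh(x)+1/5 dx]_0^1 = -14/5 + E*sinh(2)/2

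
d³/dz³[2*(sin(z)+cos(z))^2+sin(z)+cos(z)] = -16*cos(2*z) - sqrt(2)*cos(z + pi/4)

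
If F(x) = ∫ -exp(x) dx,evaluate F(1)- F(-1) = -E + exp(-1)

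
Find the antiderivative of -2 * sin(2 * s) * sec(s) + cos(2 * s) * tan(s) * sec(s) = cos(2*s)*sec(s) + C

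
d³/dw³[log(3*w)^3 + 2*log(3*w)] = (6*log(w)^2 - 18*log(w) + 12*log(3)*log(w) - 18*log(3) + 6*log(3)^2 + 10)/w^3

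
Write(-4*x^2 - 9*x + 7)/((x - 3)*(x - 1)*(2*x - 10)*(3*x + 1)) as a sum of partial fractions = -129/(640*(3*x + 1)) - 3/(32*(x - 1)) + 7/(10*(x - 3)) - 69/(128*(x - 5))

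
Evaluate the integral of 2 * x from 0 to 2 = 4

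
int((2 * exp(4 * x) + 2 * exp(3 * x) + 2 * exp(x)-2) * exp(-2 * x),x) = (exp(2*x) + exp(x) - 1)^2*exp(-2*x) + C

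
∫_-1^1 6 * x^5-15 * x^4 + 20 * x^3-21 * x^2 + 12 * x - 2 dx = -24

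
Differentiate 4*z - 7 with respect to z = 4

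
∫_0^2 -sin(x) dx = -1 + cos(2)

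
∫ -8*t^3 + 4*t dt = -2*t^4 + 2*t^2 + C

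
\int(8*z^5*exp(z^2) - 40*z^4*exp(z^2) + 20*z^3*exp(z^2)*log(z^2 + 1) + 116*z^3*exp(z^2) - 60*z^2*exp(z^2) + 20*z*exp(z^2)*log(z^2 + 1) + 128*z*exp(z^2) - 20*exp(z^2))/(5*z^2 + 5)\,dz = (4*z^2/5 - 4*z + 2*log(z^2 + 1) + 10)*exp(z^2) + C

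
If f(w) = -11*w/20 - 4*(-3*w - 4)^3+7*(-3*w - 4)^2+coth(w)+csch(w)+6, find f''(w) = 648*w + 990 + 1/sinh(w) + 2*cosh(w)/sinh(w)^3 + 2/sinh(w)^3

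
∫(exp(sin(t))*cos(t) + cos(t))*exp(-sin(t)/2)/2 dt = 2*sinh(sin(t)/2) + C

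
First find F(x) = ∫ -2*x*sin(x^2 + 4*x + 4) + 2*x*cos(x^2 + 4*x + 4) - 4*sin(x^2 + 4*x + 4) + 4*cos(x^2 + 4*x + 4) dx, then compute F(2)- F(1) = cos(16) - sin(9) + sin(16) - cos(9)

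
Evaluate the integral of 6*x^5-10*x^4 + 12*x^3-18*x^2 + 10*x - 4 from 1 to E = -1 + (-exp(2) - 2 + E + exp(3))^2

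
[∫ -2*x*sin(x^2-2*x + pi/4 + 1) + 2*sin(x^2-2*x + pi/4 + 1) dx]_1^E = cos(pi/4 + (-1 + E)^2) - sqrt(2)/2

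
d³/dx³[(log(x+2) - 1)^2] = (4*log(x + 2) - 10)/(x^3 + 6*x^2 + 12*x + 8)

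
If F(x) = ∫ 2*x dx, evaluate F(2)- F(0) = 4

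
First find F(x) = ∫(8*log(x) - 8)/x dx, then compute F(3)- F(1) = -4 + (-2 + 2*log(3))^2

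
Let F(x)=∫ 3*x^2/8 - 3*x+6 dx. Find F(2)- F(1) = 19/8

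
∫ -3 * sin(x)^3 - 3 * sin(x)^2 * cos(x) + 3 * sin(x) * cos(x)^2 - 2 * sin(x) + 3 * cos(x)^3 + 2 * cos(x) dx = sqrt(2)*(sin(2*x) + 3)*sin(x + pi/4) + C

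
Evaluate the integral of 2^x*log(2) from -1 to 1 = 3/2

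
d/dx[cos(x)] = -sin(x)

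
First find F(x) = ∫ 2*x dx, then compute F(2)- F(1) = 3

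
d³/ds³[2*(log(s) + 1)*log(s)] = (8*log(s) - 8)/s^3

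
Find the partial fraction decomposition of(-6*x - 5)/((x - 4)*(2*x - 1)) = 16/(7*(2*x - 1)) - 29/(7*(x - 4))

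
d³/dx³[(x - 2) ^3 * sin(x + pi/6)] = -x^3*cos(x + pi/6) - 9*x^2*sin(x + pi/6) + 6*x^2*cos(x + pi/6) + 36*x*sin(x + pi/6) + 6*x*cos(x + pi/6) - 30*sin(x + pi/6) - 28*cos(x + pi/6)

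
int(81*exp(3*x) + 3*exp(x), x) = (27*exp(2*x) + 3)*exp(x) + C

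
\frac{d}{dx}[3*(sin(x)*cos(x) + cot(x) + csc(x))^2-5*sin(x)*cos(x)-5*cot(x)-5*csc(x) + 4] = -12*sin(x)^3*cos(x) + 10*sin(x)^2 - 6*sin(x)*cos(x) - 6*sin(x) - 5 + 6/sin(x) + 5*cos(x)/sin(x)^2 + 5/sin(x)^2 - 12*cos(x)/sin(x)^3 - 12/sin(x)^3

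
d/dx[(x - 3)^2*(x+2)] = 3*x^2 - 8*x - 3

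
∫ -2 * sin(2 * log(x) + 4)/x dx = cos(2*log(x) + 4) + C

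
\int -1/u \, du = -log(u) + C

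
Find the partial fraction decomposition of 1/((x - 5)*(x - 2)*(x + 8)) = 1/(130*(x + 8)) - 1/(30*(x - 2)) + 1/(39*(x - 5))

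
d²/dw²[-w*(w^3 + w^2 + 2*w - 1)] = -12*w^2 - 6*w - 4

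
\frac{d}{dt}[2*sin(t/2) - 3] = cos(t/2)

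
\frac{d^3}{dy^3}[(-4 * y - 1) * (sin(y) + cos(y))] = -4*y*sin(y) + 4*y*cos(y) + 11*sin(y) + 13*cos(y)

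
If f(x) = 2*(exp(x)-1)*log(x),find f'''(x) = (2*x^3*exp(x)*log(x) + 6*x^2*exp(x) - 6*x*exp(x) + 4*exp(x) - 4)/x^3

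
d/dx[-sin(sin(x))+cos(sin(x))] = -sqrt(2)*sin(sin(x) + pi/4)*cos(x)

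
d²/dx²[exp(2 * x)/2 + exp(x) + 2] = 2*exp(2*x) + exp(x)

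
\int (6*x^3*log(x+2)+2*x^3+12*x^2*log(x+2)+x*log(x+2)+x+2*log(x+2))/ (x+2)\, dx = x*(2*x^2 + 1)*log(x + 2) + C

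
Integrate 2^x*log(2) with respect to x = 2^x + C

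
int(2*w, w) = w^2 + C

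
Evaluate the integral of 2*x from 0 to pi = pi^2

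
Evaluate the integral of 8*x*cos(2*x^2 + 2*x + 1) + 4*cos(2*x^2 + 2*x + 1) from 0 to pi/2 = -2*sin(1) - 2*sin(1 + pi^2/2)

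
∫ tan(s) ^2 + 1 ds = tan(s) + C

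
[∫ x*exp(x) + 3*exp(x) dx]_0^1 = -2 + 3*E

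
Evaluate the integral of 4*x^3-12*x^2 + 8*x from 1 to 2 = -1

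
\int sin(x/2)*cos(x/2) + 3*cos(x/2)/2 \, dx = (sin(x/2) + 3)*sin(x/2) + C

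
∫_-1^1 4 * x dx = 0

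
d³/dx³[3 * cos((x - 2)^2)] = 24*x^3*sin(x^2 - 4*x + 4) - 144*x^2*sin(x^2 - 4*x + 4) + 288*x*sin(x^2 - 4*x + 4) - 36*x*cos(x^2 - 4*x + 4) - 192*sin(x^2 - 4*x + 4) + 72*cos(x^2 - 4*x + 4)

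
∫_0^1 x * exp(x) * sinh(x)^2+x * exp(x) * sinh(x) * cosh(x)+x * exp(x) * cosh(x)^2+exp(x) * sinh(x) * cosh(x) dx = E*sinh(2)/2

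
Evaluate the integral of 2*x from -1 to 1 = 0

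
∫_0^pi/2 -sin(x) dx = -1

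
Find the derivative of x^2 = 2*x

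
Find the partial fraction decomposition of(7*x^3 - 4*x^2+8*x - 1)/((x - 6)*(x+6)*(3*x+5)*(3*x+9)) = 781/(1794*(3*x + 5)) + 1705/(1404*(x + 6)) - 125/(162*(x + 3)) + 1415/(7452*(x - 6))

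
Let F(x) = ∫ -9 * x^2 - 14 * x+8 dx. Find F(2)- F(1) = -34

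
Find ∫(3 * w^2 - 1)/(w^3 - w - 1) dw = log(-w^3 + w + 1) + C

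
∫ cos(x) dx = sin(x) + C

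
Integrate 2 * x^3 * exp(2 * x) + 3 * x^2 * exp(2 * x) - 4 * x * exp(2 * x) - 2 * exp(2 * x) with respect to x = x*(x^2 - 2)*exp(2*x) + C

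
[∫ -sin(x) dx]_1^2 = -cos(1) + cos(2)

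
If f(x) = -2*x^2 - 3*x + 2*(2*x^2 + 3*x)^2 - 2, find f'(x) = 32*x^3 + 72*x^2 + 32*x - 3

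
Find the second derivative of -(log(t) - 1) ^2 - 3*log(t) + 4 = (2*log(t) - 1)/t^2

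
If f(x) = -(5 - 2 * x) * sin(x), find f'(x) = 2*x*cos(x) + 2*sin(x) - 5*cos(x)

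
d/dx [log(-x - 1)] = 1/(x + 1)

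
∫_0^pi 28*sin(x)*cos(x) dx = 0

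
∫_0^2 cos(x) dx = sin(2)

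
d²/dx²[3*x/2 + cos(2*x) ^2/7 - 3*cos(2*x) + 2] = -64*sin(x)^4/7 - 104*sin(x)^2/7 + 76/7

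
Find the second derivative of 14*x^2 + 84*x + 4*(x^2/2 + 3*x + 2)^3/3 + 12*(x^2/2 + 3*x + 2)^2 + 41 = 5*x^4 + 60*x^3 + 276*x^2 + 576*x + 452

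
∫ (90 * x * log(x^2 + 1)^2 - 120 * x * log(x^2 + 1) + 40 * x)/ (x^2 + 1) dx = 5*(3*log(x^2 + 1)^2 - 6*log(x^2 + 1) + 4)*log(x^2 + 1) + C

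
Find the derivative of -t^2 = -2*t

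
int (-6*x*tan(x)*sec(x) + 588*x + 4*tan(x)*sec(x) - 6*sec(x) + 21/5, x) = (21*x*(70*x + 1)*cos(x) - 30*x + 20)/(5*cos(x)) + C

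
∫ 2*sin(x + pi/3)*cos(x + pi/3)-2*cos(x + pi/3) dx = (sin(x + pi/3) - 1)^2 + C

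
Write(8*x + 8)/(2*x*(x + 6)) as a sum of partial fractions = 10/(3*(x + 6)) + 2/(3*x)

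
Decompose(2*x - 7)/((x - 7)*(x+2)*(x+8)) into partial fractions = -23/(90*(x + 8)) + 11/(54*(x + 2)) + 7/(135*(x - 7))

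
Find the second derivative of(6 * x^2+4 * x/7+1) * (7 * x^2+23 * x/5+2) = 504*x^2 + 948*x/5 + 1514/35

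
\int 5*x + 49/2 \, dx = 5*x^2/2 + 49*x/2 + C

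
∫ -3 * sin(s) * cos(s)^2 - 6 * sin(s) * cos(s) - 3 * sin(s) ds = (cos(s) + 1)^3 + C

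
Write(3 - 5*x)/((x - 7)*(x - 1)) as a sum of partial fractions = 1/(3*(x - 1)) - 16/(3*(x - 7))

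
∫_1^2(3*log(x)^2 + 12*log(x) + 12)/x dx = -8 + (log(2) + 2)^3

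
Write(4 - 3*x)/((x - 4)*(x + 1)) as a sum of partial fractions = -7/(5*(x + 1)) - 8/(5*(x - 4))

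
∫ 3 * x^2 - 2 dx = x^3 - 2*x + C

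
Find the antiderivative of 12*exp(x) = 12*exp(x) + C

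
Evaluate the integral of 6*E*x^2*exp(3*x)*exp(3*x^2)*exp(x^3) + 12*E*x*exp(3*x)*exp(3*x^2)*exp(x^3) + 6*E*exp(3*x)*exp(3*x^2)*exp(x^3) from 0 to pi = -2*E + 2*exp((1 + pi)^3)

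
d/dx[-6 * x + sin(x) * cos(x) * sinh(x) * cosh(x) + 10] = sin(2*x)*cosh(2*x)/2 + cos(2*x)*sinh(2*x)/2 - 6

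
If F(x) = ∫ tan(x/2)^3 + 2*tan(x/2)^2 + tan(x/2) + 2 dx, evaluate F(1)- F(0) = -4 + (tan(1/2) + 2)^2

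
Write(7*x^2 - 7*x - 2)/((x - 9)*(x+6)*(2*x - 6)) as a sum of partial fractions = 146/(135*(x + 6)) - 10/(27*(x - 3)) + 251/(90*(x - 9))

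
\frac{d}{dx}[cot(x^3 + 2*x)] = -(3*x^2 + 2)/sin(x*(x^2 + 2))^2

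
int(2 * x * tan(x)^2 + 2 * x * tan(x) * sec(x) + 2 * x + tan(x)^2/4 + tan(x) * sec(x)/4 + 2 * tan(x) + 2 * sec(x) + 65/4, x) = (2*x + 1/4)*(tan(x) + sec(x) + 8) + C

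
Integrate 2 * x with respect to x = x^2 + C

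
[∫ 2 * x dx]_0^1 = 1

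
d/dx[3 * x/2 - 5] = 3/2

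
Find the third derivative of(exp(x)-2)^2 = 8*exp(2*x) - 4*exp(x)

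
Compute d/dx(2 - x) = -1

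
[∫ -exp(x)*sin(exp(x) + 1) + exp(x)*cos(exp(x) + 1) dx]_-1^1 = -sin(exp(-1) + 1) + cos(1 + E) + sin(1 + E) - cos(exp(-1) + 1)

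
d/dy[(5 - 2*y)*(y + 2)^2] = -6*y^2 - 6*y + 12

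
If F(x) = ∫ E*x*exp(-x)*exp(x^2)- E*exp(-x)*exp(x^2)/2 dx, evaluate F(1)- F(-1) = -exp(3)/2 + E/2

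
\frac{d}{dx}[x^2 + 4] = 2*x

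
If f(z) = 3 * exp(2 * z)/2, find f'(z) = 3*exp(2*z)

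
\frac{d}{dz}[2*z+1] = 2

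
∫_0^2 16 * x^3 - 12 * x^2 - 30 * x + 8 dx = -12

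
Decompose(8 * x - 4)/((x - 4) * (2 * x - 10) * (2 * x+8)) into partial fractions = -1/(8*(x + 4)) - 7/(8*(x - 4)) + 1/(x - 5)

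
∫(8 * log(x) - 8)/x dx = 4*(log(x) - 1)^2 + C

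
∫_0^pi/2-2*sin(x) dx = -2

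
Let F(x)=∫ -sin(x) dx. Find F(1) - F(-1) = 0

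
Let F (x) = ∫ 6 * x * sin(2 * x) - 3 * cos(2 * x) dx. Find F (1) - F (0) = -3*cos(2)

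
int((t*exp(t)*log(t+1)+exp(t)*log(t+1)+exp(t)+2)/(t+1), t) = (exp(t) + 2)*log(t + 1) + C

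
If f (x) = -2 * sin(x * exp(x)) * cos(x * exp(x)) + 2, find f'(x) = -2*(x + 1)*exp(x)*cos(2*x*exp(x))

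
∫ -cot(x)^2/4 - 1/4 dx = cot(x)/4 + C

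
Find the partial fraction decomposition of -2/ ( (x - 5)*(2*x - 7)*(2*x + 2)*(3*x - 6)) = 8/(243*(2*x - 7)) + 1/(486*(x + 1)) - 1/(81*(x - 2)) - 1/(162*(x - 5))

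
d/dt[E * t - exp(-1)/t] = (t^2*exp(2) + 1)*exp(-1)/t^2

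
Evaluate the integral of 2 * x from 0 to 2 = 4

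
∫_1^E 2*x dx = -1 + exp(2)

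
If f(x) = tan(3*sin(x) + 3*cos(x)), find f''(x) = 3*(-6*sin(2*x)*sin(3*sqrt(2)*sin(x + pi/4))/cos(3*sqrt(2)*sin(x + pi/4)) + 6*sin(3*sqrt(2)*sin(x + pi/4))/cos(3*sqrt(2)*sin(x + pi/4)) - sqrt(2)*sin(x + pi/4))/cos(3*sqrt(2)*sin(x + pi/4))^2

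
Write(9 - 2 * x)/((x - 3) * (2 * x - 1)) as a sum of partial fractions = -16/(5*(2*x - 1)) + 3/(5*(x - 3))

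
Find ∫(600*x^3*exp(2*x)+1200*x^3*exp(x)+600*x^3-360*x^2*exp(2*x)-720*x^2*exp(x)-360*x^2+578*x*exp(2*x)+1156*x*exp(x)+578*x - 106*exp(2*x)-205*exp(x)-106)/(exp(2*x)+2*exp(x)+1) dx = ((exp(x) + 1)*(25*x^2 - 10*x + 6*(5*x^2 - 2*x + 4)^2 + 20) + 7*exp(x))/(exp(x) + 1) + C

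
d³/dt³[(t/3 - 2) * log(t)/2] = (-t - 12)/(6*t^3)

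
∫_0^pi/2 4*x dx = pi^2/2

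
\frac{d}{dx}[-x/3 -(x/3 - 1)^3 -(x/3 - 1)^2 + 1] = -x^2/9 + 4*x/9 - 2/3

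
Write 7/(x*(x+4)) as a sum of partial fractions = -7/(4*(x + 4)) + 7/(4*x)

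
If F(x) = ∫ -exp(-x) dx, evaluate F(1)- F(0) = -1 + exp(-1)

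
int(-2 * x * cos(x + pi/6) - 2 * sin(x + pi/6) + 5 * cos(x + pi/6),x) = (5 - 2*x)*sin(x + pi/6) + C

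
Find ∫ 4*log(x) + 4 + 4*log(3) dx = 4*x*log(3*x) + C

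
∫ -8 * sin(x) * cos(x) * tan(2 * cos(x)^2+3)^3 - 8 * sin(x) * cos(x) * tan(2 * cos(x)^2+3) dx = tan(cos(2*x) + 4)^2 + C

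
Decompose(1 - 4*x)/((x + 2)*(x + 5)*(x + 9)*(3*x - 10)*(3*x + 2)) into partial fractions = -33/(5200*(3*x + 2)) - 3/(1600*(3*x - 10)) + 1/(700*(x + 9)) - 7/(1300*(x + 5)) + 3/(448*(x + 2))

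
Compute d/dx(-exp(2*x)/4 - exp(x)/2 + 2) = -exp(2*x)/2 - exp(x)/2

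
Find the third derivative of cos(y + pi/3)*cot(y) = -6*sin(y + pi/3)*cot(y)^3 - 5*sin(y + pi/3)*cot(y) - 6*cos(y + pi/3)*cot(y)^4 - 5*cos(y + pi/3)*cot(y)^2 + cos(y + pi/3)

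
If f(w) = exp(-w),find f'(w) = -exp(-w)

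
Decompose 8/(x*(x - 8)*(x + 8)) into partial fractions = 1/(16*(x + 8)) + 1/(16*(x - 8)) - 1/(8*x)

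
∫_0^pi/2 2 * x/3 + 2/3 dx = pi^2/12 + pi/3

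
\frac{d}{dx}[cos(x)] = -sin(x)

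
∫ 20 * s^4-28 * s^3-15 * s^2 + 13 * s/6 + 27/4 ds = 4*s^5 - 7*s^4 - 5*s^3 + 13*s^2/12 + 27*s/4 + C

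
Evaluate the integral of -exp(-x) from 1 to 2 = -exp(-1) + exp(-2)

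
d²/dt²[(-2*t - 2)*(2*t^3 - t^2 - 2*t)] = -48*t^2 - 12*t + 12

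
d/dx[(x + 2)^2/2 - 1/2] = x + 2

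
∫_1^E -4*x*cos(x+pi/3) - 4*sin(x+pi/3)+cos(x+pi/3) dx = 3*sin(1 + pi/3) + (1 - 4*E)*sin(pi/3 + E)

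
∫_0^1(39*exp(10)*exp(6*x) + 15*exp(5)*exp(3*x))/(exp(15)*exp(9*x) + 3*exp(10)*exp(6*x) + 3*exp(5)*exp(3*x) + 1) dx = -5*exp(5)/(1 + exp(5)) - 4*exp(10)/(1 + exp(5))^2 + 4*exp(16)/(1 + exp(8))^2 + 5*exp(8)/(1 + exp(8))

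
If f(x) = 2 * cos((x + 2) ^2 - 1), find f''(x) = -8*x^2*cos(x^2 + 4*x + 3) - 32*x*cos(x^2 + 4*x + 3) - 4*sin(x^2 + 4*x + 3) - 32*cos(x^2 + 4*x + 3)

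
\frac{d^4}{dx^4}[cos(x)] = cos(x)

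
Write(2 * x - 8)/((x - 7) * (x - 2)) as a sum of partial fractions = 4/(5*(x - 2)) + 6/(5*(x - 7))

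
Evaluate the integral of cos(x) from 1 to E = -sin(1) + sin(E)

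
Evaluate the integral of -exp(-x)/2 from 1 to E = -exp(-1)/2 + exp(-E)/2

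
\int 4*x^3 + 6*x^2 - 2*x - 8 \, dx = x^4 + 2*x^3 - x^2 - 8*x + C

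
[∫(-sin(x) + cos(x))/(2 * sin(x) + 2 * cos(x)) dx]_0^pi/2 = 0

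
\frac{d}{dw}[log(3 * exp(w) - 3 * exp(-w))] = (exp(2*w) + 1)/(exp(2*w) - 1)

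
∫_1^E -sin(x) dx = cos(E) - cos(1)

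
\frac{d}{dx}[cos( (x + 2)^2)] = -2*(x + 2)*sin(x^2 + 4*x + 4)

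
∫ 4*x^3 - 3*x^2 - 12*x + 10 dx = x^4 - x^3 - 6*x^2 + 10*x + C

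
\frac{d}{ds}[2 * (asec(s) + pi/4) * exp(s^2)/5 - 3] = (4*s^3*sqrt(1 - 1/s^2)*exp(s^2)*asec(s) + pi*s^3*sqrt(1 - 1/s^2)*exp(s^2) + 2*exp(s^2))/(5*s^2*sqrt(1 - 1/s^2))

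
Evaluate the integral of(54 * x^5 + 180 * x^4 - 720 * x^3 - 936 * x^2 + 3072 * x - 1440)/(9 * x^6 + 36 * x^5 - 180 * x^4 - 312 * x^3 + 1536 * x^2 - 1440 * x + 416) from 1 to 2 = -log(65) + 5*log(2)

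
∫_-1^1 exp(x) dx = E - exp(-1)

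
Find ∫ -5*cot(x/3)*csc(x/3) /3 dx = 5*csc(x/3) + C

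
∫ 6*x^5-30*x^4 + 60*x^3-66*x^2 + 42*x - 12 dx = x^6 - 6*x^5 + 15*x^4 - 22*x^3 + 21*x^2 - 12*x + C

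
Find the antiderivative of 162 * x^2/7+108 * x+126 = 54*x^3/7 + 54*x^2 + 126*x + C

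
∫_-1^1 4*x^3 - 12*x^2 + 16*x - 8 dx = -24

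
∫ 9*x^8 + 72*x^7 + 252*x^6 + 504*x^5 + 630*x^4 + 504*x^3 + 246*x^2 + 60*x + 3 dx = x^9 + 9*x^8 + 36*x^7 + 84*x^6 + 126*x^5 + 126*x^4 + 82*x^3 + 30*x^2 + 3*x + C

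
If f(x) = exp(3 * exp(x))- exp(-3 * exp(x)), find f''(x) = (-9*exp(2*x) + 3*exp(x) + 3*exp(x + 6*exp(x)) + 9*exp(2*x + 6*exp(x)))*exp(-3*exp(x))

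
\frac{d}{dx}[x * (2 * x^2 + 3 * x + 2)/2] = 3*x^2 + 3*x + 1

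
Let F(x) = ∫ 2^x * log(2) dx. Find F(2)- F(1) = 2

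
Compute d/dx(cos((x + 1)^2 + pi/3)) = -2*(x + 1)*sin(x^2 + 2*x + 1 + pi/3)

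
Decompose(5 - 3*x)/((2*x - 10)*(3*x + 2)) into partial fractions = -21/(34*(3*x + 2)) - 5/(17*(x - 5))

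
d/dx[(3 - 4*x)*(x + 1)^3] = -16*x^3 - 27*x^2 - 6*x + 5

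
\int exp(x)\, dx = exp(x) + C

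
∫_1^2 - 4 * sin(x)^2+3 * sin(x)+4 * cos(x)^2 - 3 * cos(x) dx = -5*sin(2) + 2*sin(4) - 3*cos(2) + 3*sqrt(2)*sin(pi/4 + 1)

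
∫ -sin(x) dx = cos(x) + C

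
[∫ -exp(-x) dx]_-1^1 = -E + exp(-1)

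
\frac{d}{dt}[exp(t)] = exp(t)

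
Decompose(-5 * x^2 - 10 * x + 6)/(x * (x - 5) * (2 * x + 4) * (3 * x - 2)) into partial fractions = 3/(16*(3*x - 2)) - 3/(112*(x + 2)) - 13/(70*(x - 5)) + 3/(20*x)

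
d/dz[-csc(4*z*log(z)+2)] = 8*(log(z) + 1)*cos(4*z*log(z) + 2)/(1 - cos(8*z*log(z) + 4))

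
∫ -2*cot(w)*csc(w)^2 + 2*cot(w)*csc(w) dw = (csc(w) - 1)^2 + C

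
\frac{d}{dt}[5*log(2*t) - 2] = 5/t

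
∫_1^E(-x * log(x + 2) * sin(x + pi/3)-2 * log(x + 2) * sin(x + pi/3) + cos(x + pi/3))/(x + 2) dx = log(2 + E)*cos(pi/3 + E) - log(3)*cos(1 + pi/3)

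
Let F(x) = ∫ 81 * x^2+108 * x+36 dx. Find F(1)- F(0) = 117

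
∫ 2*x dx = x^2 + C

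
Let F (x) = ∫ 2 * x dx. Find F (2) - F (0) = 4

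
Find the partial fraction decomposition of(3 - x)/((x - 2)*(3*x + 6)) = -5/(12*(x + 2)) + 1/(12*(x - 2))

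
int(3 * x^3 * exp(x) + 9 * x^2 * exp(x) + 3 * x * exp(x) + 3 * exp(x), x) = 3*x*(x^2 + 1)*exp(x) + C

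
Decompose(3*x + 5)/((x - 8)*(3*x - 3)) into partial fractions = -8/(21*(x - 1)) + 29/(21*(x - 8))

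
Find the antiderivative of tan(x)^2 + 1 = tan(x) + C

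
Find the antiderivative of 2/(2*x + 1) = log(-4*x - 2) + C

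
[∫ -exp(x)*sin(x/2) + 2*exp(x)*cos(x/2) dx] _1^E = -2*E*cos(1/2) + 2*exp(E)*cos(E/2)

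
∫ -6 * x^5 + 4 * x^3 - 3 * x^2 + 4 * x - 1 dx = -x^6 + x^4 - x^3 + 2*x^2 - x + C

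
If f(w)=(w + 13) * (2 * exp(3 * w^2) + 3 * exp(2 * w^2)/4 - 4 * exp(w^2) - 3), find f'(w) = 12*w^2*exp(3*w^2) + 3*w^2*exp(2*w^2) - 8*w^2*exp(w^2) + 156*w*exp(3*w^2) + 39*w*exp(2*w^2) - 104*w*exp(w^2) + 2*exp(3*w^2) + 3*exp(2*w^2)/4 - 4*exp(w^2) - 3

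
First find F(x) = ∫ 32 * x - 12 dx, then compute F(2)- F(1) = 36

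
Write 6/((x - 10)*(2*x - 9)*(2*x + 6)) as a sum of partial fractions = -4/(55*(2*x - 9)) + 1/(65*(x + 3)) + 3/(143*(x - 10))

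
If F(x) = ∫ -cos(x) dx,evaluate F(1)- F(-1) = -2*sin(1)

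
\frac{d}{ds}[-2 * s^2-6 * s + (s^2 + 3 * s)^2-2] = 4*s^3 + 18*s^2 + 14*s - 6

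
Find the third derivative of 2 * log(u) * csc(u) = 2*(u^3*log(u)*cos(u)/sin(u) - 6*u^3*log(u)*cos(u)/sin(u)^3 - 3*u^2 + 6*u^2/sin(u)^2 + 3*u*cos(u)/sin(u) + 2)/(u^3*sin(u))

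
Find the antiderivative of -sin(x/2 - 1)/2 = cos(x/2 - 1) + C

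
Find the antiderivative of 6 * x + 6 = 3*x^2 + 6*x + C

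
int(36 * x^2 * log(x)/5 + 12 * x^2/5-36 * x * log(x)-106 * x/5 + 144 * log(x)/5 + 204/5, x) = 2*(3*x*log(x) - 2)*(2*x^2 - 15*x + 24)/5 + C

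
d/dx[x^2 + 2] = 2*x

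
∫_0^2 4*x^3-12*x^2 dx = -16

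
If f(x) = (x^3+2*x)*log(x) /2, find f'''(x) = (6*x^2*log(x) + 11*x^2 - 2)/(2*x^2)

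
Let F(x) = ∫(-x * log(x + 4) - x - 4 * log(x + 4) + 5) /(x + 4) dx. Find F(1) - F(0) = -5*log(4) + 4*log(5)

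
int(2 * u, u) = u^2 + C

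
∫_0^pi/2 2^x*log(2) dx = -1 + 2^(pi/2)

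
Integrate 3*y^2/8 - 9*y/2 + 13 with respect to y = y^3/8 - 9*y^2/4 + 13*y + C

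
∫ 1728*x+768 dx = 864*x^2 + 768*x + C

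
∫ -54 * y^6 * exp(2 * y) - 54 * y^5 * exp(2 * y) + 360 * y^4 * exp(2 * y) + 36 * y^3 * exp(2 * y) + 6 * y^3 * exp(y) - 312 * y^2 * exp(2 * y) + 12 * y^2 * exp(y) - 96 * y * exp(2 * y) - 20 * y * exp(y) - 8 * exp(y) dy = y*(-3*y*(-3*y^2 + 3*y + 4)*exp(y) - 2)*(-3*y^2 + 3*y + 4)*exp(y) + C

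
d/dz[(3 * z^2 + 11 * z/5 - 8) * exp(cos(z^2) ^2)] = E*(-6*z^3*sin(2*z^2) - 22*z^2*sin(2*z^2)/5 + 16*z*sin(2*z^2) + 6*z + 11/5)*exp(cos(2*z^2)/2 - 1/2)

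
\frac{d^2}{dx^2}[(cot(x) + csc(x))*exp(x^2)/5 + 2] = (4*x^2/tan(x) + 4*x^2/sin(x) - 4*x*cos(x)/sin(x)^2 - 4*x/sin(x)^2 + 2/tan(x) + 1/sin(x) + 2*cos(x)/sin(x)^3 + 2/sin(x)^3)*exp(x^2)/5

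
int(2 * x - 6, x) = x^2 - 6*x + C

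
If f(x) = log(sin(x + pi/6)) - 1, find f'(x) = 1/tan(x + pi/6)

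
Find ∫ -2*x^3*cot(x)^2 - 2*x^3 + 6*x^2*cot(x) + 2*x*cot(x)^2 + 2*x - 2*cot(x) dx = 2*x*(x^2 - 1)*cot(x) + C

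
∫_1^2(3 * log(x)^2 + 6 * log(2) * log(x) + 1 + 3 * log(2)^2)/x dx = log(2) + 7*log(2)^3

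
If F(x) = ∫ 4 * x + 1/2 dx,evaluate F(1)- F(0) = 5/2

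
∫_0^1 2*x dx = 1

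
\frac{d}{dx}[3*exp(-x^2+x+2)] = -6*x*exp(-x^2 + x + 2) + 3*exp(-x^2 + x + 2)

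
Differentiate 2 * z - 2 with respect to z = 2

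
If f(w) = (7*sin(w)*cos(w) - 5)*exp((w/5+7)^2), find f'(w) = (7*w*sin(2*w)/25 - 2*w/5 + 49*sin(2*w)/5 + 7*cos(2*w) - 14)*exp(49)*exp(14*w/5)*exp(w^2/25)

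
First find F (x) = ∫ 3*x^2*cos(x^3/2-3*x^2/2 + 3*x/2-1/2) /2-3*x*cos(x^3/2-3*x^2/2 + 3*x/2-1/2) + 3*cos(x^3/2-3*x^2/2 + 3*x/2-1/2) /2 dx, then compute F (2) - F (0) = 2*sin(1/2)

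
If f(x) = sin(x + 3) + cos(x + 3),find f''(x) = -sin(x + 3) - cos(x + 3)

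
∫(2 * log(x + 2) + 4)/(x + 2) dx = (log(x + 2) + 2)^2 + C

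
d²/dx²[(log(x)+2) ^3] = (-3*log(x)^2 - 6*log(x))/x^2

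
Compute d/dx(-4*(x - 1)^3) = -12*x^2 + 24*x - 12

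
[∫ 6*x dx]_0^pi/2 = 3*pi^2/4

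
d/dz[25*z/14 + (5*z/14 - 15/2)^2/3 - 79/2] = 25*z/294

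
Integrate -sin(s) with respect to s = cos(s) + C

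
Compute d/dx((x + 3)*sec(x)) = x*tan(x)*sec(x) + 3*tan(x)*sec(x) + sec(x)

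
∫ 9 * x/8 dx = 9*x^2/16 + C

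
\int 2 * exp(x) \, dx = 2*exp(x) + C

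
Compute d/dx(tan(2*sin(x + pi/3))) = 2*cos(x + pi/3)/cos(2*sin(x + pi/3))^2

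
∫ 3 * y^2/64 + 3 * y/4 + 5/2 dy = y^3/64 + 3*y^2/8 + 5*y/2 + C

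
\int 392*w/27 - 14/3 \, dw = 196*w^2/27 - 14*w/3 + C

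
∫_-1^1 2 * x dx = 0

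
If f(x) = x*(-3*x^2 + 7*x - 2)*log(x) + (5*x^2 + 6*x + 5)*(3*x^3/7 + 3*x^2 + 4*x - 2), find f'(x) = 75*x^4/7 + 492*x^3/7 - 9*x^2*log(x) + 822*x^2/7 + 14*x*log(x) + 65*x - 2*log(x) + 6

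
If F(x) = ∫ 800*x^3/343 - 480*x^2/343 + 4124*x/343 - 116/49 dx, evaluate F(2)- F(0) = 8544/343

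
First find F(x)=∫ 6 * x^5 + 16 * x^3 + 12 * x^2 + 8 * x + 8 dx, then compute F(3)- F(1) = 1200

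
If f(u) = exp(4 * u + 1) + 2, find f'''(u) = 64*exp(4*u + 1)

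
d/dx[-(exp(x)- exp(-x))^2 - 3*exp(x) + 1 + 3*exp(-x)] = (-2*exp(4*x) - 3*exp(3*x) - 3*exp(x) + 2)*exp(-2*x)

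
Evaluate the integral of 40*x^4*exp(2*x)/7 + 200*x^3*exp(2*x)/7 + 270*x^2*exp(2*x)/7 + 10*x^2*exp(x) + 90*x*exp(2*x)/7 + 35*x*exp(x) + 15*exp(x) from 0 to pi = 5*pi*(3 + 2*pi)*exp(pi) + 5*pi^2*(3 + 2*pi)^2*exp(2*pi)/7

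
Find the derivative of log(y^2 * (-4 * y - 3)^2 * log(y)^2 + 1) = (64*y^3*log(y)^2 + 32*y^3*log(y) + 72*y^2*log(y)^2 + 48*y^2*log(y) + 18*y*log(y)^2 + 18*y*log(y))/(16*y^4*log(y)^2 + 24*y^3*log(y)^2 + 9*y^2*log(y)^2 + 1)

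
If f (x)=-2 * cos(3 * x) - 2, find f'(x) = 6*sin(3*x)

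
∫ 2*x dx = x^2 + C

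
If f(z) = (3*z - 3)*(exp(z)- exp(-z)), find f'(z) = (3*z*exp(2*z) + 3*z - 6)*exp(-z)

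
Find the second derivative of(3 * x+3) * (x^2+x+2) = 18*x + 12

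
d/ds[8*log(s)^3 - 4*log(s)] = (24*log(s)^2 - 4)/s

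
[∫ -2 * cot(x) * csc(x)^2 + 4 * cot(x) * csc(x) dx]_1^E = -(-2 + csc(1))^2 + (-2 + csc(E))^2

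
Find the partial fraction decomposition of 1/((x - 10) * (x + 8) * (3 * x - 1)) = -9/(725*(3*x - 1)) + 1/(450*(x + 8)) + 1/(522*(x - 10))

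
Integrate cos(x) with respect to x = sin(x) + C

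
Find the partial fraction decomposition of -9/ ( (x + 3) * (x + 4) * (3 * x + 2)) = -81/(70*(3*x + 2)) - 9/(10*(x + 4)) + 9/(7*(x + 3))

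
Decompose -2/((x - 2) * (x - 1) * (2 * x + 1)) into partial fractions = -8/(15*(2*x + 1)) + 2/(3*(x - 1)) - 2/(5*(x - 2))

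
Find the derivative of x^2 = 2*x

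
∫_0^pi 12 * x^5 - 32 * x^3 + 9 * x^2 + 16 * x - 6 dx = -6*pi + 3*pi^3 + 2*(-2*pi + pi^3)^2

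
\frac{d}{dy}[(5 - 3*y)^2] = 18*y - 30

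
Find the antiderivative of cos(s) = sin(s) + C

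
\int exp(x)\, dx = exp(x) + C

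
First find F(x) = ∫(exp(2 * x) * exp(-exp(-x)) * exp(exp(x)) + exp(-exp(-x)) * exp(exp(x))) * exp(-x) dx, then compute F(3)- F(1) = -exp(E - exp(-1)) + exp(-exp(-3) + exp(3))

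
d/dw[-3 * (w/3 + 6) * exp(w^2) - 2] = -2*w^2*exp(w^2) - 36*w*exp(w^2) - exp(w^2)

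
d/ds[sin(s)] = cos(s)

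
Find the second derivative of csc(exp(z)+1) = (-exp(z) + 2*exp(z)/sin(exp(z) + 1)^2 - cos(exp(z) + 1)/sin(exp(z) + 1))*exp(z)/sin(exp(z) + 1)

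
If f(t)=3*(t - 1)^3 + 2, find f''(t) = 18*t - 18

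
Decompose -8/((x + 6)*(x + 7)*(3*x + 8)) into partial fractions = -36/(65*(3*x + 8)) - 8/(13*(x + 7)) + 4/(5*(x + 6))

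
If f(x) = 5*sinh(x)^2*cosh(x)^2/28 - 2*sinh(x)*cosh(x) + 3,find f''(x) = 5*(cosh(2*x) - 1)^2/7 - 4*sinh(2*x) + 10*cosh(2*x)/7 - 15/14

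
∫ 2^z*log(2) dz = 2^z + C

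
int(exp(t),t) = exp(t) + C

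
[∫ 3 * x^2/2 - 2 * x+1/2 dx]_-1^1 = 2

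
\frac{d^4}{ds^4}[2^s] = 2^s*log(2)^4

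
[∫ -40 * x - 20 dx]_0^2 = -120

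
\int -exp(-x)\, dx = exp(-x) + C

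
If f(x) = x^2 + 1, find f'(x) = 2*x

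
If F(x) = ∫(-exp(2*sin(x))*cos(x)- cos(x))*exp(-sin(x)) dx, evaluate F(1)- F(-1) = -2*exp(sin(1)) + 2*exp(-sin(1))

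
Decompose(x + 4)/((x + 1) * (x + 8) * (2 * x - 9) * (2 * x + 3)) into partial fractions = 5/(78*(2*x + 3)) + 17/(1650*(2*x - 9)) + 4/(2275*(x + 8)) - 3/(77*(x + 1))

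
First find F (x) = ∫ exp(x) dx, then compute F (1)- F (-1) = E - exp(-1)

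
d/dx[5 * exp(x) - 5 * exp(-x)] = (5*exp(2*x) + 5)*exp(-x)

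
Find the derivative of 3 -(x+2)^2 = -2*x - 4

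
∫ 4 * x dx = 2*x^2 + C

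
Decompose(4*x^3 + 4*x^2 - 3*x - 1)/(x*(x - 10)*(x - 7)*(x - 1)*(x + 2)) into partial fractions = -11/(648*(x + 2)) + 2/(81*(x - 1)) - 773/(567*(x - 7)) + 4369/(3240*(x - 10)) + 1/(140*x)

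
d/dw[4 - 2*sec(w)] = -2*tan(w)*sec(w)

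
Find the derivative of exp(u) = exp(u)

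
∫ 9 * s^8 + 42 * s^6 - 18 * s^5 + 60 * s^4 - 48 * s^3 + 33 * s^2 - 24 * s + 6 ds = s^9 + 6*s^7 - 3*s^6 + 12*s^5 - 12*s^4 + 11*s^3 - 12*s^2 + 6*s + C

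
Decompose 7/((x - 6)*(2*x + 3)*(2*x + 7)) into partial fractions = 7/(38*(2*x + 7)) - 7/(30*(2*x + 3)) + 7/(285*(x - 6))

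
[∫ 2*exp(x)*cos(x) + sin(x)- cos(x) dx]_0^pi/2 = -1 + exp(pi/2)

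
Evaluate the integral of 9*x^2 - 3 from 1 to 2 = 18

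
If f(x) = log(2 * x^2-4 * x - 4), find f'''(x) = (4*x^3 - 12*x^2 + 48*x - 40)/(x^6 - 6*x^5 + 6*x^4 + 16*x^3 - 12*x^2 - 24*x - 8)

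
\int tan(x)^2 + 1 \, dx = tan(x) + C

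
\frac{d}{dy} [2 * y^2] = 4*y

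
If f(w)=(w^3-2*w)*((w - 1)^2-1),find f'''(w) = 60*w^2 - 48*w - 12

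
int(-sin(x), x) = cos(x) + C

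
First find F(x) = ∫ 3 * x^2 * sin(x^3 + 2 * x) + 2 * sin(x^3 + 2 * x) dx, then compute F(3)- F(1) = cos(3) - cos(33)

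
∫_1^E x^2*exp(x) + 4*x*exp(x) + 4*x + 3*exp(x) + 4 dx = -4*E - 8 + (1 + E)^2*(2 + exp(E))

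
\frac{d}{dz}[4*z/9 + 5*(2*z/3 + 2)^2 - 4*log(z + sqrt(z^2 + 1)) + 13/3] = (40*z^3 + 40*z^2*sqrt(z^2 + 1) + 124*z^2 + 124*z*sqrt(z^2 + 1) + 4*z - 36*sqrt(z^2 + 1) + 124)/(9*z^2 + 9*z*sqrt(z^2 + 1) + 9)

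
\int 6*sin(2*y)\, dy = 6*sin(y)^2 + C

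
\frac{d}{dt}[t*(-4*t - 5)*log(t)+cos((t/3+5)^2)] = -8*t*log(t) - 2*t*sin(t^2/9 + 10*t/3 + 25)/9 - 4*t - 5*log(t) - 10*sin(t^2/9 + 10*t/3 + 25)/3 - 5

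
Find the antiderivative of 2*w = w^2 + C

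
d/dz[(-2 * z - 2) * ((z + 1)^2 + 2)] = -6*z^2 - 12*z - 10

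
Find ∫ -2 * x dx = -x^2 + C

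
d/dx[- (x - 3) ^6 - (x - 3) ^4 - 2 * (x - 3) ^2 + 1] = -6*x^5 + 90*x^4 - 544*x^3 + 1656*x^2 - 2542*x + 1578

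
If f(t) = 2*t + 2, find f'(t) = 2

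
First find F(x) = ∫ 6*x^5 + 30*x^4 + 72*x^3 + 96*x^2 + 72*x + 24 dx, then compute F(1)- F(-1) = 124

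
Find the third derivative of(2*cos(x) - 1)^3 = 12*sin(x) - 48*sin(2*x) + 54*sin(3*x)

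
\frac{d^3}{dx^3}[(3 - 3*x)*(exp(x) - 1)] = -3*x*exp(x) - 6*exp(x)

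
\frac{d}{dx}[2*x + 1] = 2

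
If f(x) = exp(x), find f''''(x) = exp(x)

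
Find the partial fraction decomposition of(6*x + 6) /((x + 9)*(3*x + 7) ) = -6/(5*(3*x + 7)) + 12/(5*(x + 9))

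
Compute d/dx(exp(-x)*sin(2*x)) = (-sin(2*x) + 2*cos(2*x))*exp(-x)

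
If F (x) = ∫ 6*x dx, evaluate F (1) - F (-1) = 0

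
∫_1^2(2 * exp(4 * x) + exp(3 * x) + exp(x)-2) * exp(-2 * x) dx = -(E - exp(-1))^2 - E - exp(-2) + exp(-1) + exp(2) + (-exp(-2) + exp(2))^2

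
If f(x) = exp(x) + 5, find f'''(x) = exp(x)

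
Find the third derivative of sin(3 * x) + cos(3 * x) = 27*sin(3*x) - 27*cos(3*x)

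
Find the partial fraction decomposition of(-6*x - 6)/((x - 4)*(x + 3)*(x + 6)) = 1/(x + 6) - 4/(7*(x + 3)) - 3/(7*(x - 4))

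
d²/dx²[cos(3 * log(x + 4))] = 3*(sin(3*log(x + 4)) - 3*cos(3*log(x + 4)))/(x^2 + 8*x + 16)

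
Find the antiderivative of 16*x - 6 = 8*x^2 - 6*x + C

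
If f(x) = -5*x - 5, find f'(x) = -5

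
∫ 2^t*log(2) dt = 2^t + C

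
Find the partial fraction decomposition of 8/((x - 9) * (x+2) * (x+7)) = 1/(10*(x + 7)) - 8/(55*(x + 2)) + 1/(22*(x - 9))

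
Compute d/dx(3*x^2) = 6*x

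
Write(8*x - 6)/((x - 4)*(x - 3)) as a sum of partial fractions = -18/(x - 3) + 26/(x - 4)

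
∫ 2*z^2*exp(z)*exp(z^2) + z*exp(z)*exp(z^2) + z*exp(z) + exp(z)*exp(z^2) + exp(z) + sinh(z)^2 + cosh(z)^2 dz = z*exp(z) + z*exp(z*(z + 1)) + sinh(2*z)/2 + C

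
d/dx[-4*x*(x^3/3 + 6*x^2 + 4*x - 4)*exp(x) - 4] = -4*x^4*exp(x)/3 - 88*x^3*exp(x)/3 - 88*x^2*exp(x) - 16*x*exp(x) + 16*exp(x)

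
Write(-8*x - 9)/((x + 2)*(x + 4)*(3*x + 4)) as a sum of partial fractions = 15/(16*(3*x + 4)) + 23/(16*(x + 4)) - 7/(4*(x + 2))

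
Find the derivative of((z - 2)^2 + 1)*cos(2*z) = -2*z^2*sin(2*z) + 8*z*sin(2*z) + 2*z*cos(2*z) - 10*sin(2*z) - 4*cos(2*z)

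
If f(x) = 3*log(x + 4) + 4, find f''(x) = -3/(x^2 + 8*x + 16)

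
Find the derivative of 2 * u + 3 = 2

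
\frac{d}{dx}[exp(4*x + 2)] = 4*exp(4*x + 2)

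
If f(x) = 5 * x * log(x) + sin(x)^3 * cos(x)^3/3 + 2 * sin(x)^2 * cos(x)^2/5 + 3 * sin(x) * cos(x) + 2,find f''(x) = (15*x*(1 - cos(2*x))^2*sin(2*x)/2 + 8*x*(1 - cos(2*x))^2 - 40*x*sin(2*x) + 15*x*sin(4*x)/2 + 16*x*cos(2*x) - 12*x + 25)/(5*x)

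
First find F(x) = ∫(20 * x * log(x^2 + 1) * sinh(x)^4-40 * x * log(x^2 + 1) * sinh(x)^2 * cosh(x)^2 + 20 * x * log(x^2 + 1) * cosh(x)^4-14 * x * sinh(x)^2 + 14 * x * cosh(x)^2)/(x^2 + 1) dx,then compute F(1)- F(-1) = 0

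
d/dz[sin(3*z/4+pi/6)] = 3*cos(3*z/4 + pi/6)/4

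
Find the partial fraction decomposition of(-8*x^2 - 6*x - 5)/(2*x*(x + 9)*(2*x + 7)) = 164/(77*(2*x + 7)) - 599/(198*(x + 9)) - 5/(126*x)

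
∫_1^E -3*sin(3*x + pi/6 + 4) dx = -cos(pi/6 + 7) + cos(pi/6 + 4 + 3*E)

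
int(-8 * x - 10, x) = -4*x^2 - 10*x + C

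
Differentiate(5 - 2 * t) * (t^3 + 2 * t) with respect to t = -8*t^3 + 15*t^2 - 8*t + 10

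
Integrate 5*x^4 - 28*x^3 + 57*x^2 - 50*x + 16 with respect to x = x^5 - 7*x^4 + 19*x^3 - 25*x^2 + 16*x + C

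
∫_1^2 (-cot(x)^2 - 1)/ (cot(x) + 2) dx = -log(cot(1) + 2) + log(cot(2) + 2)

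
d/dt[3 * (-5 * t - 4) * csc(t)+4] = 15*t*cot(t)*csc(t) + 12*cot(t)*csc(t) - 15*csc(t)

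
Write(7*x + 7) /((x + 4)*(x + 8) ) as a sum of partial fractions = 49/(4*(x + 8)) - 21/(4*(x + 4))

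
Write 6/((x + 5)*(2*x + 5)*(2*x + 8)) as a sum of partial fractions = 4/(5*(2*x + 5)) + 3/(5*(x + 5)) - 1/(x + 4)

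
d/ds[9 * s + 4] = 9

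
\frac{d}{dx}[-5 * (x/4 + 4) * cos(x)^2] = 5*x*sin(2*x)/4 + 20*sin(2*x) - 5*cos(x)^2/4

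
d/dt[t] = 1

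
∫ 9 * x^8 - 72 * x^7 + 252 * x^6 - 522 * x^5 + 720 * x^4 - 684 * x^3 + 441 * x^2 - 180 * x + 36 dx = x^9 - 9*x^8 + 36*x^7 - 87*x^6 + 144*x^5 - 171*x^4 + 147*x^3 - 90*x^2 + 36*x + C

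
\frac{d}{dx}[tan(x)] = cos(x)^(-2)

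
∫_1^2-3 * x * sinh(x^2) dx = -3*cosh(4)/2 + 3*cosh(1)/2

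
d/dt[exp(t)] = exp(t)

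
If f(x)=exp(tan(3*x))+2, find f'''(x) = 27*(tan(3*x)^6 + 6*tan(3*x)^5 + 9*tan(3*x)^4 + 12*tan(3*x)^3 + 11*tan(3*x)^2 + 6*tan(3*x) + 3)*exp(tan(3*x))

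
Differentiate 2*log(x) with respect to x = 2/x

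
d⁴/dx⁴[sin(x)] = sin(x)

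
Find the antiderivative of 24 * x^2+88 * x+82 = 8*x^3 + 44*x^2 + 82*x + C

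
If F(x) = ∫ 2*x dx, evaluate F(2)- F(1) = 3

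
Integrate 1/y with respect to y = log(-3*y) + C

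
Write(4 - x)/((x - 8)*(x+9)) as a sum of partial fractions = -13/(17*(x + 9)) - 4/(17*(x - 8))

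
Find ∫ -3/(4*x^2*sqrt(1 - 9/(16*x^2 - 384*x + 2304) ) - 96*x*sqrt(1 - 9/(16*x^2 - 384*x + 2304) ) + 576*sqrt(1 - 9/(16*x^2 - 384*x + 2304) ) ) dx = asec(16 - 4*x/3) + C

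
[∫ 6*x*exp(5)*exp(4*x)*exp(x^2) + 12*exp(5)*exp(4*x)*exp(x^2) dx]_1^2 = -3*exp(10) + 3*exp(17)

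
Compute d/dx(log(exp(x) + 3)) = exp(x)/(exp(x) + 3)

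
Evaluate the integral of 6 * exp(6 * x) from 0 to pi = -1 + exp(6*pi)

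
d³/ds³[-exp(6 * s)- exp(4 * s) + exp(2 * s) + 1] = -216*exp(6*s) - 64*exp(4*s) + 8*exp(2*s)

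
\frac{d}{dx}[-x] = -1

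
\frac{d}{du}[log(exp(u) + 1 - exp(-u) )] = (exp(2*u) + 1)/(exp(2*u) + exp(u) - 1)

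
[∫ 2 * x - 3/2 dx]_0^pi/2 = -3*pi/4 + pi^2/4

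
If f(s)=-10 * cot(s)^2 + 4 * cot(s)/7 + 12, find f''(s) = -60*cot(s)^4 + 8*cot(s)^3/7 - 80*cot(s)^2 + 8*cot(s)/7 - 20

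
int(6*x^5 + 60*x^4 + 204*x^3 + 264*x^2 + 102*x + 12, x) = x^6 + 12*x^5 + 51*x^4 + 88*x^3 + 51*x^2 + 12*x + C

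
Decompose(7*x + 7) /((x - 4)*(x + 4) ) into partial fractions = 21/(8*(x + 4)) + 35/(8*(x - 4))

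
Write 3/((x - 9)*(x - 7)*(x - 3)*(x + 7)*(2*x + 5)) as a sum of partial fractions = -16/(14421*(2*x + 5)) + 1/(6720*(x + 7)) + 1/(880*(x - 3)) - 3/(2128*(x - 7)) + 1/(1472*(x - 9))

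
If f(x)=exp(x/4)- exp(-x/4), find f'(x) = (exp(x/2) + 1)*exp(-x/4)/4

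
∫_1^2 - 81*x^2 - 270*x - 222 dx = -816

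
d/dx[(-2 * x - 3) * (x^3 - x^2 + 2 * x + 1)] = -8*x^3 - 3*x^2 - 2*x - 8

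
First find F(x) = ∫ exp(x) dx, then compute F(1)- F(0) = -1 + E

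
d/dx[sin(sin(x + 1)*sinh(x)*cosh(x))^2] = 2*(sin(x + 1)*cosh(2*x) + cos(x + 1)*sinh(2*x)/2)*sin(sin(x + 1)*sinh(x)*cosh(x))*cos(sin(x + 1)*sinh(x)*cosh(x))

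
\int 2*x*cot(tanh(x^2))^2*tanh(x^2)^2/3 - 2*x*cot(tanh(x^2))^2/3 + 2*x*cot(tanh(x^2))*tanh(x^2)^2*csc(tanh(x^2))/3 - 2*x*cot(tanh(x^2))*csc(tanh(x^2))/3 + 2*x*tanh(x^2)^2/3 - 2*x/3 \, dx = cot(tanh(x^2))/3 + csc(tanh(x^2))/3 + C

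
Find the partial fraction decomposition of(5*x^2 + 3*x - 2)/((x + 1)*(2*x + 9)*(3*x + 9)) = 49/(9*(2*x + 9)) - 17/(9*(x + 3))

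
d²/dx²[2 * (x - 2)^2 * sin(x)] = -2*x^2*sin(x) + 8*x*sin(x) + 8*x*cos(x) - 4*sin(x) - 16*cos(x)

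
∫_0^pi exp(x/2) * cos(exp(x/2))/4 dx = sin(exp(pi/2))/2 - sin(1)/2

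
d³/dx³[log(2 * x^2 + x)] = (32*x^3 + 24*x^2 + 12*x + 2)/(8*x^6 + 12*x^5 + 6*x^4 + x^3)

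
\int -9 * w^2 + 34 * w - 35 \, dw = -3*w^3 + 17*w^2 - 35*w + C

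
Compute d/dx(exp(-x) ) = -exp(-x)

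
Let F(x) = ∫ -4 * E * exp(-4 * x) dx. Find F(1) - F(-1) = -exp(5) + exp(-3)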